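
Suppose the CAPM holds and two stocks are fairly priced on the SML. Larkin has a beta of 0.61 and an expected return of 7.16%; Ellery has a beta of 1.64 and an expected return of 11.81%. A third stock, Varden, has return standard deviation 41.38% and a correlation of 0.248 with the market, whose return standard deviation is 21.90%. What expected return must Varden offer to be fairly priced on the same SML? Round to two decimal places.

6.52%

MRP = (11.81% − 7.16%) / (1.64 − 0.61) = 4.5146%
R_f = 7.16% − 0.61 × 4.5146% = 4.4061%
β_Varden = ρ·σ_i/σ_m = 0.248 × 41.38 / 21.90 = 0.4686
E(R_Varden) = R_f + β × MRP = 4.4061% + 0.4686 × 4.5146% = 6.52%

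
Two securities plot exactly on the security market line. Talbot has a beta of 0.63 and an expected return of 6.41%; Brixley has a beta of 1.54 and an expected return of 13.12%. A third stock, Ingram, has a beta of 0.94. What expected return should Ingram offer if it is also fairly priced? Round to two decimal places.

8.70%

MRP (SML slope) = (13.12% − 6.41%) / (1.54 − 0.63) = 6.71% / 0.91 = 7.3736%
R_f (intercept) = 6.41% − 0.63 × 7.3736% = 1.7646%
E(R_Ingram) = R_f + β × MRP = 1.7646% + 0.94 × 7.3736% = 8.70%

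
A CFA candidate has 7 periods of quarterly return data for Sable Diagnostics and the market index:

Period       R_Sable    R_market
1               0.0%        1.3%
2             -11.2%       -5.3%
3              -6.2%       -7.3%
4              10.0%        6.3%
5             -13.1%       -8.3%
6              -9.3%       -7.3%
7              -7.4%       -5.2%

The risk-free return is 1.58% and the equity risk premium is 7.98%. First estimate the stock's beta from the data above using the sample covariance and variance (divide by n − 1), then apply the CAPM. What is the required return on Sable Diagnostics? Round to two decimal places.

Mean R_i = (0.0 − 11.2 − 6.2 + 10.0 − 13.1 − 9.3 − 7.4) / 7 = -5.3143%
Mean R_m = (1.3 − 5.3 − 7.3 + 6.3 − 8.3 − 7.3 − 5.2) / 7 = -3.6857%
Σ(R_i − R̄_i)(R_m − R̄_m) = 245.6114  ⇒  Cov = 245.6114 / 6 = 40.9352
Σ(R_m − R̄_m)² = 176.8886  ⇒  Var(R_m) = 176.8886 / 6 = 29.4814
β = Cov / Var(R_m) = 40.9352 / 29.4814 = 1.3885
E(R) = R_f + β × MRP = 1.58% + 1.3885 × 7.98% = 12.66%

12.66%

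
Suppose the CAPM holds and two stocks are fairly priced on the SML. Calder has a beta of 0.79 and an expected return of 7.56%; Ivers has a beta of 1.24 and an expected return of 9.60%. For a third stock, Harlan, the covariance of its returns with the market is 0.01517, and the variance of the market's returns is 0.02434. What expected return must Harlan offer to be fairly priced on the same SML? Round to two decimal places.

MRP = (9.60% − 7.56%) / (1.24 − 0.79) = 4.5333%
R_f = 7.56% − 0.79 × 4.5333% = 3.9787%
β_Harlan = Cov / Var(R_m) = 0.01517 / 0.02434 = 0.6233
E(R_Harlan) = R_f + β × MRP = 3.9787% + 0.6233 × 4.5333% = 6.80%

6.80%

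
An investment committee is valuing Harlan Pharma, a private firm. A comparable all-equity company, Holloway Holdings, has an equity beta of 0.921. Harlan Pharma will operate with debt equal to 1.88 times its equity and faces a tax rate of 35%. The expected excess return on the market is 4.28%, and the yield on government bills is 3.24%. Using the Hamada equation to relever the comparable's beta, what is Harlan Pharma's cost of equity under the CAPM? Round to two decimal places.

12.00%

β_L = β_U × [1 + (1 − t)(D/E)] = 0.921 × [1 + (1 − 0.35) × 1.88]
    = 0.921 × [1 + 0.65 × 1.88] = 0.921 × 2.2220 = 2.0465
E(R) = R_f + β_L × MRP = 3.24% + 2.0465 × 4.28% = 12.00%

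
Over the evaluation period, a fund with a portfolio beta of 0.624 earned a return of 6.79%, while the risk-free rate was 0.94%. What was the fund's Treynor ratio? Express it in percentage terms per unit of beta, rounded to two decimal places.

Treynor = (R_P − R_f) / β_P = (6.79% − 0.94%) / 0.6240 = 5.85% / 0.6240 = 9.38%

9.38%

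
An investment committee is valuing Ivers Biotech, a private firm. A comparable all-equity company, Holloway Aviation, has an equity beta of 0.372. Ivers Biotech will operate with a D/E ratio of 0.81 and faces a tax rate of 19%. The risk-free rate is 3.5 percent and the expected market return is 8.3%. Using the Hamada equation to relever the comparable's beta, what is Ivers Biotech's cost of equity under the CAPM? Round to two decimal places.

β_L = β_U × [1 + (1 − t)(D/E)] = 0.372 × [1 + (1 − 0.19) × 0.81]
    = 0.372 × [1 + 0.81 × 0.81] = 0.372 × 1.6561 = 0.6161
MRP = 8.3% − 3.5% = 4.80%
E(R) = R_f + β_L × MRP = 3.5% + 0.6161 × 4.8% = 6.46%

6.46%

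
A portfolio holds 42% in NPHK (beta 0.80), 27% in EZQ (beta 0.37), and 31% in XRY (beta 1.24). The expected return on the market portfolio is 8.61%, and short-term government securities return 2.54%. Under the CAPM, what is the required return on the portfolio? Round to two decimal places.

β_P = Σ w_i β_i = 0.42×0.80 + 0.27×0.37 + 0.31×1.24 = 0.8203
MRP = 8.61% − 2.54% = 6.07%
E(R_P) = R_f + β_P × MRP = 2.54% + 0.8203 × 6.07% = 7.52%

7.52%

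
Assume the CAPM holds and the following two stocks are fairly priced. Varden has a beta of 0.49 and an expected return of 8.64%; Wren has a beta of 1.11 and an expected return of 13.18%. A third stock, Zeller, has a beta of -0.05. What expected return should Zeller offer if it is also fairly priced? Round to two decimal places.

4.69%

MRP (SML slope) = (13.18% − 8.64%) / (1.11 − 0.49) = 4.54% / 0.62 = 7.3226%
R_f (intercept) = 8.64% − 0.49 × 7.3226% = 5.0519%
E(R_Zeller) = R_f + β × MRP = 5.0519% + -0.05 × 7.3226% = 4.69%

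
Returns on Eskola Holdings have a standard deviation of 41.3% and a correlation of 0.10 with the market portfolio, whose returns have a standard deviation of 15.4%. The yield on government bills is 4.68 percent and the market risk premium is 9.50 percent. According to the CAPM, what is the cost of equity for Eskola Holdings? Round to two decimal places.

β = ρ × σ_i / σ_m = 0.10 × 41.3% / 15.4% = 0.2682
E(R) = 4.68% + 0.2682 × 9.50% = 7.23%

7.23%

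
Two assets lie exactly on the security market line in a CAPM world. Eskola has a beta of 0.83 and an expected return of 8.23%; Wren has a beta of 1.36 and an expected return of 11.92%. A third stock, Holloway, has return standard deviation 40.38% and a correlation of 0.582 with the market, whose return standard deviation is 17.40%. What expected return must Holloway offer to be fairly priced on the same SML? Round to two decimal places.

MRP = (11.92% − 8.23%) / (1.36 − 0.83) = 6.9623%
R_f = 8.23% − 0.83 × 6.9623% = 2.4513%
β_Holloway = ρ·σ_i/σ_m = 0.582 × 40.38 / 17.40 = 1.3506
E(R_Holloway) = R_f + β × MRP = 2.4513% + 1.3506 × 6.9623% = 11.85%

11.85%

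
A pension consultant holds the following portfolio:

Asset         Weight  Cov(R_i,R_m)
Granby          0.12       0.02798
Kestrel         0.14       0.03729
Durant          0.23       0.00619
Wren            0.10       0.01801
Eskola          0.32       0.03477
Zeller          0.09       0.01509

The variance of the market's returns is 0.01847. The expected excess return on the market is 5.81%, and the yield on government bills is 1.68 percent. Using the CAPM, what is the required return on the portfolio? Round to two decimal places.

9.32%

β_Granby = 0.02798 / 0.01847 = 1.5149
β_Kestrel = 0.03729 / 0.01847 = 2.0189
β_Durant = 0.00619 / 0.01847 = 0.3351
β_Wren = 0.01801 / 0.01847 = 0.9751
β_Eskola = 0.03477 / 0.01847 = 1.8825
β_Zeller = 0.01509 / 0.01847 = 0.8170
β_P = Σ w_i β_i = 0.12×1.5149 + 0.14×2.0189 + 0.23×0.3351 + 0.10×0.9751 + 0.32×1.8825 + 0.09×0.8170 = 1.3149
E(R_P) = R_f + β_P × MRP = 1.68% + 1.3149 × 5.81% = 9.32%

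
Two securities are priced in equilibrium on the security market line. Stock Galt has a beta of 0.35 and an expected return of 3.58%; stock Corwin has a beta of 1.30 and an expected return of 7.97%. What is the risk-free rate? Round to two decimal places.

1.96%

Both satisfy E(R) = R_f + β·MRP, so the slope of the SML is
MRP = (7.97% − 3.58%) / (1.30 − 0.35) = 4.39% / 0.95 = 4.6211%
R_f = E(R_Galt) − β_Galt·MRP = 3.58% − 0.35 × 4.6211% = 1.9626%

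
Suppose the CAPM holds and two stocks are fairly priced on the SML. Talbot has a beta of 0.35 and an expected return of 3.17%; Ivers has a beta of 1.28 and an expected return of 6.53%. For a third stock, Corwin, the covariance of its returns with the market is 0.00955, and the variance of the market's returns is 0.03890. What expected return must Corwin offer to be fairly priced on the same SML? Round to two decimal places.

2.79%

MRP = (6.53% − 3.17%) / (1.28 − 0.35) = 3.6129%
R_f = 3.17% − 0.35 × 3.6129% = 1.9055%
β_Corwin = Cov / Var(R_m) = 0.00955 / 0.03890 = 0.2455
E(R_Corwin) = R_f + β × MRP = 1.9055% + 0.2455 × 3.6129% = 2.79%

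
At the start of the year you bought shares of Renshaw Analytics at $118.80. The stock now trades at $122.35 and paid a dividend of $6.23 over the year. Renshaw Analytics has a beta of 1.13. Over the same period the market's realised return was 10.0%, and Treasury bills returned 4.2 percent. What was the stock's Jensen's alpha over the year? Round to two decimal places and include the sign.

-2.52%

Realised HPR = (P1 + D1 − P0) / P0 = (122.35 + 6.23 − 118.80) / 118.80 = 9.78 / 118.80 = 8.2323%
MRP = 10.0% − 4.2% = 5.80%
CAPM required = R_f + β·MRP = 4.2% + 1.13 × 5.8% = 10.7540%
α = realised − required = 8.2323% − 10.7540% = -2.52%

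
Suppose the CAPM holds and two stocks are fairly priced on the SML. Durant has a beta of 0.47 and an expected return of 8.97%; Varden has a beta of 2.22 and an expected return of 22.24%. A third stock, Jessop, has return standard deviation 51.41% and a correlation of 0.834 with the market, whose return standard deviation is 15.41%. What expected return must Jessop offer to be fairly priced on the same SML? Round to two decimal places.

MRP = (22.24% − 8.97%) / (2.22 − 0.47) = 7.5829%
R_f = 8.97% − 0.47 × 7.5829% = 5.4060%
β_Jessop = ρ·σ_i/σ_m = 0.834 × 51.41 / 15.41 = 2.7823
E(R_Jessop) = R_f + β × MRP = 5.4060% + 2.7823 × 7.5829% = 26.50%

26.50%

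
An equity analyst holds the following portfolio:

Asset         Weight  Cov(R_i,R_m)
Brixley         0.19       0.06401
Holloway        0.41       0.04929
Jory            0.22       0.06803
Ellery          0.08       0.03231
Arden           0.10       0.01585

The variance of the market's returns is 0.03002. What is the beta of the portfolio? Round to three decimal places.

β_Brixley = 0.06401 / 0.03002 = 2.1322
β_Holloway = 0.04929 / 0.03002 = 1.6419
β_Jory = 0.06803 / 0.03002 = 2.2662
β_Ellery = 0.03231 / 0.03002 = 1.0763
β_Arden = 0.01585 / 0.03002 = 0.5280
β_P = Σ w_i β_i = 0.19×2.1322 + 0.41×1.6419 + 0.22×2.2662 + 0.08×1.0763 + 0.10×0.5280 = 1.7158

1.716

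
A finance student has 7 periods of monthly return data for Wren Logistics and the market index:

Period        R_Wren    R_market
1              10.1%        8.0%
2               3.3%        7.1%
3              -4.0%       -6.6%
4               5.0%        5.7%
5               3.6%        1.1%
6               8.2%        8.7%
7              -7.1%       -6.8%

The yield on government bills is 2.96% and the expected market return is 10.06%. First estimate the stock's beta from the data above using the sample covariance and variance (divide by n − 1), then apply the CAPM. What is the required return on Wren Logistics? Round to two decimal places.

9.13%

Mean R_i = (10.1 + 3.3 − 4.0 + 5.0 + 3.6 + 8.2 − 7.1) / 7 = 2.7286%
Mean R_m = (8.0 + 7.1 − 6.6 + 5.7 + 1.1 + 8.7 − 6.8) / 7 = 2.4571%
Σ(R_i − R̄_i)(R_m − R̄_m) = 235.7786  ⇒  Cov = 235.7786 / 6 = 39.2964
Σ(R_m − R̄_m)² = 271.3371  ⇒  Var(R_m) = 271.3371 / 6 = 45.2229
β = Cov / Var(R_m) = 39.2964 / 45.2229 = 0.8689
MRP = 10.06% − 2.96% = 7.10%
E(R) = R_f + β × MRP = 2.96% + 0.8689 × 7.10% = 9.13%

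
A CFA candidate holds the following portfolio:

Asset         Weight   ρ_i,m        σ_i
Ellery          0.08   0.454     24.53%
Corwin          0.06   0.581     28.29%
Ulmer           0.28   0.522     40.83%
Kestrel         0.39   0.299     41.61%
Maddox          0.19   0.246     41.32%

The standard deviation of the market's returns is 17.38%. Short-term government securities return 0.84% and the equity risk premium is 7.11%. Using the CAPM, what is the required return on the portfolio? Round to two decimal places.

β_Ellery = 0.454 × 24.53% / 17.38% = 0.6408
β_Corwin = 0.581 × 28.29% / 17.38% = 0.9457
β_Ulmer = 0.522 × 40.83% / 17.38% = 1.2263
β_Kestrel = 0.299 × 41.61% / 17.38% = 0.7158
β_Maddox = 0.246 × 41.32% / 17.38% = 0.5849
β_P = Σ w_i β_i = 0.08×0.6408 + 0.06×0.9457 + 0.28×1.2263 + 0.39×0.7158 + 0.19×0.5849 = 0.8417
E(R_P) = R_f + β_P × MRP = 0.84% + 0.8417 × 7.11% = 6.82%

6.82%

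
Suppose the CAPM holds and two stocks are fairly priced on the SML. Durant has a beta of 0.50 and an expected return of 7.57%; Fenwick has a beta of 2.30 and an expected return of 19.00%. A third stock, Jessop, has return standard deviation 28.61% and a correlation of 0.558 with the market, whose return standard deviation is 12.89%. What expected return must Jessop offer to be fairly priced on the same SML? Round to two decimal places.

MRP = (19.00% − 7.57%) / (2.30 − 0.50) = 6.3500%
R_f = 7.57% − 0.50 × 6.3500% = 4.3950%
β_Jessop = ρ·σ_i/σ_m = 0.558 × 28.61 / 12.89 = 1.2385
E(R_Jessop) = R_f + β × MRP = 4.3950% + 1.2385 × 6.3500% = 12.26%

12.26%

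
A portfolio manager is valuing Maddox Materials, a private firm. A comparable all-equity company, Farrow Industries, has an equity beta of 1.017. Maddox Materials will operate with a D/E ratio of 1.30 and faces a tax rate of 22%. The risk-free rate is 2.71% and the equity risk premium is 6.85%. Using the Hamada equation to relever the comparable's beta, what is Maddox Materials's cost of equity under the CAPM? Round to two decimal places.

16.74%

β_L = β_U × [1 + (1 − t)(D/E)] = 1.017 × [1 + (1 − 0.22) × 1.30]
    = 1.017 × [1 + 0.78 × 1.30] = 1.017 × 2.0140 = 2.0482
E(R) = R_f + β_L × MRP = 2.71% + 2.0482 × 6.85% = 16.74%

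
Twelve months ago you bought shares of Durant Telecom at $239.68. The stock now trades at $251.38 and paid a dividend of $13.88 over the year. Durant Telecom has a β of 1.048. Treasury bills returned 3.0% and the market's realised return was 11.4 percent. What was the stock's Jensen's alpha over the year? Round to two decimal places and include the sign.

-1.13%

Realised HPR = (P1 + D1 − P0) / P0 = (251.38 + 13.88 − 239.68) / 239.68 = 25.58 / 239.68 = 10.6726%
MRP = 11.4% − 3.0% = 8.40%
CAPM required = R_f + β·MRP = 3.0% + 1.048 × 8.4% = 11.8032%
α = realised − required = 10.6726% − 11.8032% = -1.13%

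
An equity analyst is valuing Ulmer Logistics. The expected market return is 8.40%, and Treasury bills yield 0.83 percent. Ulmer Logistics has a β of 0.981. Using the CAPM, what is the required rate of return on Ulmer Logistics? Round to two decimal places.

Market risk premium = E(R_m) − R_f = 8.40% − 0.83% = 7.57%
E(R) = R_f + β × MRP = 0.83% + 0.981 × 7.57% = 8.26%

8.26%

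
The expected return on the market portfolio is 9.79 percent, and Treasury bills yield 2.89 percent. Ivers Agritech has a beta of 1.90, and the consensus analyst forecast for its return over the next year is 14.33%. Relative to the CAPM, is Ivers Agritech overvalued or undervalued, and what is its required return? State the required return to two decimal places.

Overvalued; required return 16.00%

MRP = 9.79% − 2.89% = 6.90%
Required return = R_f + β·MRP = 2.89% + 1.90 × 6.90% = 16.00%
Forecast 14.33% < required 16.00% → the stock plots below the SML → overvalued.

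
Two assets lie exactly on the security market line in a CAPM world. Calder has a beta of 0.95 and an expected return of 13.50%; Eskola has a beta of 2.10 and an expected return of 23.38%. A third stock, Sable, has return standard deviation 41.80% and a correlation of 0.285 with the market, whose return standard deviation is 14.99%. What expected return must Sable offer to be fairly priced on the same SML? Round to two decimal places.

MRP = (23.38% − 13.50%) / (2.10 − 0.95) = 8.5913%
R_f = 13.50% − 0.95 × 8.5913% = 5.3383%
β_Sable = ρ·σ_i/σ_m = 0.285 × 41.80 / 14.99 = 0.7947
E(R_Sable) = R_f + β × MRP = 5.3383% + 0.7947 × 8.5913% = 12.17%

12.17%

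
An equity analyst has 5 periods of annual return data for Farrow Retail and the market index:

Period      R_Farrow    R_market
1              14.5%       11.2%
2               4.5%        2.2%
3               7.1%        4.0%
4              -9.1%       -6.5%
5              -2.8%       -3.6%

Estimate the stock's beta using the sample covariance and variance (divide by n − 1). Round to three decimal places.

1.306

Mean R_i = (14.5 + 4.5 + 7.1 − 9.1 − 2.8) / 5 = 2.8400%
Mean R_m = (11.2 + 2.2 + 4.0 − 6.5 − 3.6) / 5 = 1.4600%
Σ(R_i − R̄_i)(R_m − R̄_m) = 249.1980  ⇒  Cov = 249.1980 / 4 = 62.2995
Σ(R_m − R̄_m)² = 190.8320  ⇒  Var(R_m) = 190.8320 / 4 = 47.7080
β = Cov / Var(R_m) = 62.2995 / 47.7080 = 1.3059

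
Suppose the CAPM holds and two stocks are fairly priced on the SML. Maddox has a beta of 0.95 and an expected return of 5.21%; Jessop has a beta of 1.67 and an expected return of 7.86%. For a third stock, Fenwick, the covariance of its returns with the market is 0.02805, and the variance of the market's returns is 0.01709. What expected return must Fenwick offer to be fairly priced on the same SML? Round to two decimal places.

MRP = (7.86% − 5.21%) / (1.67 − 0.95) = 3.6806%
R_f = 5.21% − 0.95 × 3.6806% = 1.7134%
β_Fenwick = Cov / Var(R_m) = 0.02805 / 0.01709 = 1.6413
E(R_Fenwick) = R_f + β × MRP = 1.7134% + 1.6413 × 3.6806% = 7.75%

7.75%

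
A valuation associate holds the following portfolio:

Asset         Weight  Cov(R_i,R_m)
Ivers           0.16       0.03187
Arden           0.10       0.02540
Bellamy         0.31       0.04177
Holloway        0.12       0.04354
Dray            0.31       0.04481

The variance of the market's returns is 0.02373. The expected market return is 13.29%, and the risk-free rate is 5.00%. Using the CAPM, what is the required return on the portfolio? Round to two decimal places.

β_Ivers = 0.03187 / 0.02373 = 1.3430
β_Arden = 0.02540 / 0.02373 = 1.0704
β_Bellamy = 0.04177 / 0.02373 = 1.7602
β_Holloway = 0.04354 / 0.02373 = 1.8348
β_Dray = 0.04481 / 0.02373 = 1.8883
β_P = Σ w_i β_i = 0.16×1.3430 + 0.10×1.0704 + 0.31×1.7602 + 0.12×1.8348 + 0.31×1.8883 = 1.6731
MRP = 13.29% − 5.00% = 8.29%
E(R_P) = R_f + β_P × MRP = 5.00% + 1.6731 × 8.29% = 18.87%

18.87%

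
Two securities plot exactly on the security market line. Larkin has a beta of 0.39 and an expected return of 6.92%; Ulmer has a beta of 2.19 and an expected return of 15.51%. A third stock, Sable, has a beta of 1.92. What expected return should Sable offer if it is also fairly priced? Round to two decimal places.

14.22%

MRP (SML slope) = (15.51% − 6.92%) / (2.19 − 0.39) = 8.59% / 1.80 = 4.7722%
R_f (intercept) = 6.92% − 0.39 × 4.7722% = 5.0588%
E(R_Sable) = R_f + β × MRP = 5.0588% + 1.92 × 4.7722% = 14.22%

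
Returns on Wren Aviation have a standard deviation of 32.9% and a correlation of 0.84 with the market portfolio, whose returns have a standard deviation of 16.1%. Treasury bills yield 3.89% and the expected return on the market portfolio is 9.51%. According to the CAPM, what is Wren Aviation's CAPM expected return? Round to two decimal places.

13.54%

β = ρ × σ_i / σ_m = 0.84 × 32.9% / 16.1% = 1.7165
MRP = 9.51% − 3.89% = 5.62%
E(R) = 3.89% + 1.7165 × 5.62% = 13.54%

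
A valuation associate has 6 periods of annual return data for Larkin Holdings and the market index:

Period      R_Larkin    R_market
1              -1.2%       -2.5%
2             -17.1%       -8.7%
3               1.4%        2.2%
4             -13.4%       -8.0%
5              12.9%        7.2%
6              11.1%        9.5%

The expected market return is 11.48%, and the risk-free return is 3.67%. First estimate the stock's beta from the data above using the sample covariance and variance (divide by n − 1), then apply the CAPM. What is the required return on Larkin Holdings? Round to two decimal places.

15.94%

Mean R_i = (-1.2 − 17.1 + 1.4 − 13.4 + 12.9 + 11.1) / 6 = -1.0500%
Mean R_m = (-2.5 − 8.7 + 2.2 − 8.0 + 7.2 + 9.5) / 6 = -0.0500%
Σ(R_i − R̄_i)(R_m − R̄_m) = 460.0650  ⇒  Cov = 460.0650 / 5 = 92.0130
Σ(R_m − R̄_m)² = 292.8550  ⇒  Var(R_m) = 292.8550 / 5 = 58.5710
β = Cov / Var(R_m) = 92.0130 / 58.5710 = 1.5710
MRP = 11.48% − 3.67% = 7.81%
E(R) = R_f + β × MRP = 3.67% + 1.5710 × 7.81% = 15.94%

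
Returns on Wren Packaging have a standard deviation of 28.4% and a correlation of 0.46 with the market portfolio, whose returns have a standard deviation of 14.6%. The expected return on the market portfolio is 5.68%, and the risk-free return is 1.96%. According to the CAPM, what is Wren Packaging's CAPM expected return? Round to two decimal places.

5.29%

β = ρ × σ_i / σ_m = 0.46 × 28.4% / 14.6% = 0.8948
MRP = 5.68% − 1.96% = 3.72%
E(R) = 1.96% + 0.8948 × 3.72% = 5.29%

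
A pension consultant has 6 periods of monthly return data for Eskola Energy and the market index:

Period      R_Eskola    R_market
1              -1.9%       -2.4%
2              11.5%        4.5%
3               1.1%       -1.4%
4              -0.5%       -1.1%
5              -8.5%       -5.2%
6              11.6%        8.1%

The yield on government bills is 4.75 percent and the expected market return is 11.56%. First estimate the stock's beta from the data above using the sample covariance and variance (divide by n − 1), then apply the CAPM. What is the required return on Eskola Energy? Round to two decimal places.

15.35%

Mean R_i = (-1.9 + 11.5 + 1.1 − 0.5 − 8.5 + 11.6) / 6 = 2.2167%
Mean R_m = (-2.4 + 4.5 − 1.4 − 1.1 − 5.2 + 8.1) / 6 = 0.4167%
Σ(R_i − R̄_i)(R_m − R̄_m) = 187.9383  ⇒  Cov = 187.9383 / 5 = 37.5877
Σ(R_m − R̄_m)² = 120.7883  ⇒  Var(R_m) = 120.7883 / 5 = 24.1577
β = Cov / Var(R_m) = 37.5877 / 24.1577 = 1.5559
MRP = 11.56% − 4.75% = 6.81%
E(R) = R_f + β × MRP = 4.75% + 1.5559 × 6.81% = 15.35%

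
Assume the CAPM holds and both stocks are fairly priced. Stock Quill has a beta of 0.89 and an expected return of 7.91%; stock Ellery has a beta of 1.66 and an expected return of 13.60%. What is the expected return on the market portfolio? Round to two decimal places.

8.72%

Both satisfy E(R) = R_f + β·MRP, so the slope of the SML is
MRP = (13.60% − 7.91%) / (1.66 − 0.89) = 5.69% / 0.77 = 7.3896%
R_f = E(R_Quill) − β_Quill·MRP = 7.91% − 0.89 × 7.3896% = 1.3333%
E(R_m) = R_f + MRP = 1.3333% + 7.3896% = 8.72%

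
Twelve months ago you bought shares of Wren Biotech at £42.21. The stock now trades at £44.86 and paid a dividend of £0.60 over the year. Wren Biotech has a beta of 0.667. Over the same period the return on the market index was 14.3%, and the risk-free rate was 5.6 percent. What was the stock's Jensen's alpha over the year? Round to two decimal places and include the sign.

Realised HPR = (P1 + D1 − P0) / P0 = (44.86 + 0.60 − 42.21) / 42.21 = 3.25 / 42.21 = 7.6996%
MRP = 14.3% − 5.6% = 8.70%
CAPM required = R_f + β·MRP = 5.6% + 0.667 × 8.7% = 11.4029%
α = realised − required = 7.6996% − 11.4029% = -3.70%

-3.70%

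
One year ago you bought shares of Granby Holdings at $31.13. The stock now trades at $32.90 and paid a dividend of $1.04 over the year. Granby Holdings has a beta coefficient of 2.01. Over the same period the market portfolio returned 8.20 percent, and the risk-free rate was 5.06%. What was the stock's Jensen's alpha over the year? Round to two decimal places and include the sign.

-2.34%

Realised HPR = (P1 + D1 − P0) / P0 = (32.90 + 1.04 − 31.13) / 31.13 = 2.81 / 31.13 = 9.0267%
MRP = 8.20% − 5.06% = 3.14%
CAPM required = R_f + β·MRP = 5.06% + 2.01 × 3.14% = 11.3714%
α = realised − required = 9.0267% − 11.3714% = -2.34%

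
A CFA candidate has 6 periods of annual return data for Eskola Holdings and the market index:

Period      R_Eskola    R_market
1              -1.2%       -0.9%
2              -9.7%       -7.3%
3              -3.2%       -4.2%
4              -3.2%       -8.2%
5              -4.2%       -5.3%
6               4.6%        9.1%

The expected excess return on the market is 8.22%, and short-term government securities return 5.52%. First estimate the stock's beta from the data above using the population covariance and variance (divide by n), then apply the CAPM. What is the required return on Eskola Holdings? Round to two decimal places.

10.72%

Mean R_i = (-1.2 − 9.7 − 3.2 − 3.2 − 4.2 + 4.6) / 6 = -2.8167%
Mean R_m = (-0.9 − 7.3 − 4.2 − 8.2 − 5.3 + 9.1) / 6 = -2.8000%
Σ(R_i − R̄_i)(R_m − R̄_m) = 128.3700  ⇒  Cov = 128.3700 / 6 = 21.3950
Σ(R_m − R̄_m)² = 202.8400  ⇒  Var(R_m) = 202.8400 / 6 = 33.8067
β = Cov / Var(R_m) = 21.3950 / 33.8067 = 0.6329
E(R) = R_f + β × MRP = 5.52% + 0.6329 × 8.22% = 10.72%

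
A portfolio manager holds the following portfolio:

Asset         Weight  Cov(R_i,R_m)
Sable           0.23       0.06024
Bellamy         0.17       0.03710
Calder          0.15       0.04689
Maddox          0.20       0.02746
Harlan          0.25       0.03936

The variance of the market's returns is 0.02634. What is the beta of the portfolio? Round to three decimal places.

1.615

β_Sable = 0.06024 / 0.02634 = 2.2870
β_Bellamy = 0.03710 / 0.02634 = 1.4085
β_Calder = 0.04689 / 0.02634 = 1.7802
β_Maddox = 0.02746 / 0.02634 = 1.0425
β_Harlan = 0.03936 / 0.02634 = 1.4943
β_P = Σ w_i β_i = 0.23×2.2870 + 0.17×1.4085 + 0.15×1.7802 + 0.20×1.0425 + 0.25×1.4943 = 1.6146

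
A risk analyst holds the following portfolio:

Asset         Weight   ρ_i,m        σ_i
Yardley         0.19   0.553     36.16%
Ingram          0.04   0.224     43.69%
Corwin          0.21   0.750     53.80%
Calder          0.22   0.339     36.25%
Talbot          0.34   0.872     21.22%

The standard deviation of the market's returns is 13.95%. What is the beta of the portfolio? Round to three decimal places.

β_Yardley = 0.553 × 36.16% / 13.95% = 1.4334
β_Ingram = 0.224 × 43.69% / 13.95% = 0.7015
β_Corwin = 0.750 × 53.80% / 13.95% = 2.8925
β_Calder = 0.339 × 36.25% / 13.95% = 0.8809
β_Talbot = 0.872 × 21.22% / 13.95% = 1.3264
β_P = Σ w_i β_i = 0.19×1.4334 + 0.04×0.7015 + 0.21×2.8925 + 0.22×0.8809 + 0.34×1.3264 = 1.5526

1.553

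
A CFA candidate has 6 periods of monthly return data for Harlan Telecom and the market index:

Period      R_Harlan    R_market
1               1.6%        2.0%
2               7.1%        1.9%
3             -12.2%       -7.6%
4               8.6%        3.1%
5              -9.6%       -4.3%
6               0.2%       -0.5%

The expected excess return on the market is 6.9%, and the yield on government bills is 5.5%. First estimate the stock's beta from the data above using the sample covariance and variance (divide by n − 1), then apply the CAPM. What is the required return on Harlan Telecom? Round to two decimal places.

Mean R_i = (1.6 + 7.1 − 12.2 + 8.6 − 9.6 + 0.2) / 6 = -0.7167%
Mean R_m = (2.0 + 1.9 − 7.6 + 3.1 − 4.3 − 0.5) / 6 = -0.9000%
Σ(R_i − R̄_i)(R_m − R̄_m) = 173.3800  ⇒  Cov = 173.3800 / 5 = 34.6760
Σ(R_m − R̄_m)² = 88.8600  ⇒  Var(R_m) = 88.8600 / 5 = 17.7720
β = Cov / Var(R_m) = 34.6760 / 17.7720 = 1.9512
E(R) = R_f + β × MRP = 5.5% + 1.9512 × 6.9% = 18.96%

18.96%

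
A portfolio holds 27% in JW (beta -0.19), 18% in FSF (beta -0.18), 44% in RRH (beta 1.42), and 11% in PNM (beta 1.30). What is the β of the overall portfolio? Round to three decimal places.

β_P = Σ w_i β_i = 0.27×-0.19 + 0.18×-0.18 + 0.44×1.42 + 0.11×1.30 = 0.6841

0.684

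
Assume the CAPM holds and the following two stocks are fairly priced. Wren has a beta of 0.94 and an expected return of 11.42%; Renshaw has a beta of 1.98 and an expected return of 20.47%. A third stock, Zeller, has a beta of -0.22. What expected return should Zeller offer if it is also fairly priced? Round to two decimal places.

MRP (SML slope) = (20.47% − 11.42%) / (1.98 − 0.94) = 9.05% / 1.04 = 8.7019%
R_f (intercept) = 11.42% − 0.94 × 8.7019% = 3.2402%
E(R_Zeller) = R_f + β × MRP = 3.2402% + -0.22 × 8.7019% = 1.33%

1.33%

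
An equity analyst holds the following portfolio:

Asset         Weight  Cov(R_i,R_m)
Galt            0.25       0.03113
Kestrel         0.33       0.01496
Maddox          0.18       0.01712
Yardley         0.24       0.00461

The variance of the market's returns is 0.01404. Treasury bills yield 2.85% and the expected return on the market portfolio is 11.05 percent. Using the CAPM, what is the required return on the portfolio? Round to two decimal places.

12.72%

β_Galt = 0.03113 / 0.01404 = 2.2172
β_Kestrel = 0.01496 / 0.01404 = 1.0655
β_Maddox = 0.01712 / 0.01404 = 1.2194
β_Yardley = 0.00461 / 0.01404 = 0.3283
β_P = Σ w_i β_i = 0.25×2.2172 + 0.33×1.0655 + 0.18×1.2194 + 0.24×0.3283 = 1.2042
MRP = 11.05% − 2.85% = 8.20%
E(R_P) = R_f + β_P × MRP = 2.85% + 1.2042 × 8.20% = 12.72%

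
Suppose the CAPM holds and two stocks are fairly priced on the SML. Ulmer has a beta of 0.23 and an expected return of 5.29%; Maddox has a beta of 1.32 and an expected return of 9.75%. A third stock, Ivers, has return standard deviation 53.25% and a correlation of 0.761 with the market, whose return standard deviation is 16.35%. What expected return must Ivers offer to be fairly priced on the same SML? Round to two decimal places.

14.49%

MRP = (9.75% − 5.29%) / (1.32 − 0.23) = 4.0917%
R_f = 5.29% − 0.23 × 4.0917% = 4.3489%
β_Ivers = ρ·σ_i/σ_m = 0.761 × 53.25 / 16.35 = 2.4785
E(R_Ivers) = R_f + β × MRP = 4.3489% + 2.4785 × 4.0917% = 14.49%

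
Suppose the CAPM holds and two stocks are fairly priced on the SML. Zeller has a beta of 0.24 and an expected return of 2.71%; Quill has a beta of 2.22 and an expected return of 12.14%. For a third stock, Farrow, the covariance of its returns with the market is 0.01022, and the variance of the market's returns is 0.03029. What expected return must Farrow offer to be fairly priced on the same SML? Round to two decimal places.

3.17%

MRP = (12.14% − 2.71%) / (2.22 − 0.24) = 4.7626%
R_f = 2.71% − 0.24 × 4.7626% = 1.5670%
β_Farrow = Cov / Var(R_m) = 0.01022 / 0.03029 = 0.3374
E(R_Farrow) = R_f + β × MRP = 1.5670% + 0.3374 × 4.7626% = 3.17%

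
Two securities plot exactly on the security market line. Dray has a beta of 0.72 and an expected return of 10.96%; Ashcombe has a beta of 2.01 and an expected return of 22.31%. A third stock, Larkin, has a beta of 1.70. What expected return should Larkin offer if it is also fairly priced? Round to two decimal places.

MRP (SML slope) = (22.31% − 10.96%) / (2.01 − 0.72) = 11.35% / 1.29 = 8.7984%
R_f (intercept) = 10.96% − 0.72 × 8.7984% = 4.6252%
E(R_Larkin) = R_f + β × MRP = 4.6252% + 1.70 × 8.7984% = 19.58%

19.58%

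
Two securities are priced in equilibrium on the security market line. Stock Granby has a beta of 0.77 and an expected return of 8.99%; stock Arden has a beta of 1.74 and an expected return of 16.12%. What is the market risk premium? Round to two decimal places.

7.35%

Both satisfy E(R) = R_f + β·MRP, so the slope of the SML is
MRP = (16.12% − 8.99%) / (1.74 − 0.77) = 7.13% / 0.97 = 7.3505%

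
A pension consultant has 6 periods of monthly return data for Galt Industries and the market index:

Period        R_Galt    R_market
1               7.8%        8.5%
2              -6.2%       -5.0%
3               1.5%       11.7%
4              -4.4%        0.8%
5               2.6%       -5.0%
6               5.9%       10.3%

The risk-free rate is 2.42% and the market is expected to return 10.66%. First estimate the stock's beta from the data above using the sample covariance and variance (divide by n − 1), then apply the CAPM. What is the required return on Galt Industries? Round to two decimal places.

Mean R_i = (7.8 − 6.2 + 1.5 − 4.4 + 2.6 + 5.9) / 6 = 1.2000%
Mean R_m = (8.5 − 5.0 + 11.7 + 0.8 − 5.0 + 10.3) / 6 = 3.5500%
Σ(R_i − R̄_i)(R_m − R̄_m) = 133.5400  ⇒  Cov = 133.5400 / 5 = 26.7080
Σ(R_m − R̄_m)² = 290.2550  ⇒  Var(R_m) = 290.2550 / 5 = 58.0510
β = Cov / Var(R_m) = 26.7080 / 58.0510 = 0.4601
MRP = 10.66% − 2.42% = 8.24%
E(R) = R_f + β × MRP = 2.42% + 0.4601 × 8.24% = 6.21%

6.21%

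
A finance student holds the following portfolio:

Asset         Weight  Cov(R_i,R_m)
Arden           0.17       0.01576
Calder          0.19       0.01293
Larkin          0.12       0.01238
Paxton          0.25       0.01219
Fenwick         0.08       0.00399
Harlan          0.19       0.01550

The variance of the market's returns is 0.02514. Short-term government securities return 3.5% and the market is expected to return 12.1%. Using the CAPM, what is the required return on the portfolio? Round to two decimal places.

7.92%

β_Arden = 0.01576 / 0.02514 = 0.6269
β_Calder = 0.01293 / 0.02514 = 0.5143
β_Larkin = 0.01238 / 0.02514 = 0.4924
β_Paxton = 0.01219 / 0.02514 = 0.4849
β_Fenwick = 0.00399 / 0.02514 = 0.1587
β_Harlan = 0.01550 / 0.02514 = 0.6165
β_P = Σ w_i β_i = 0.17×0.6269 + 0.19×0.5143 + 0.12×0.4924 + 0.25×0.4849 + 0.08×0.1587 + 0.19×0.6165 = 0.5144
MRP = 12.1% − 3.5% = 8.60%
E(R_P) = R_f + β_P × MRP = 3.5% + 0.5144 × 8.6% = 7.92%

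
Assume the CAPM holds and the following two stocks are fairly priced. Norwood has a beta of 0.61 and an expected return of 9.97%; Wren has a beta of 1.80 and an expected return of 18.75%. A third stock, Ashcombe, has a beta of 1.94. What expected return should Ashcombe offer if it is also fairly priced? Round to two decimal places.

MRP (SML slope) = (18.75% − 9.97%) / (1.80 − 0.61) = 8.78% / 1.19 = 7.3782%
R_f (intercept) = 9.97% − 0.61 × 7.3782% = 5.4693%
E(R_Ashcombe) = R_f + β × MRP = 5.4693% + 1.94 × 7.3782% = 19.78%

19.78%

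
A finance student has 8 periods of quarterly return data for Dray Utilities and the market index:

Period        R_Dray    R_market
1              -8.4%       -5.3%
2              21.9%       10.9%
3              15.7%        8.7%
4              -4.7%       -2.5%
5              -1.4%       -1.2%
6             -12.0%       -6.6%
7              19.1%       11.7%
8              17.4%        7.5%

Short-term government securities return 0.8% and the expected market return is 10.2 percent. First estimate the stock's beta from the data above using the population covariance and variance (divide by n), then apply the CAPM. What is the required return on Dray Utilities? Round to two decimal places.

17.93%

Mean R_i = (-8.4 + 21.9 + 15.7 − 4.7 − 1.4 − 12.0 + 19.1 + 17.4) / 8 = 5.9500%
Mean R_m = (-5.3 + 10.9 + 8.7 − 2.5 − 1.2 − 6.6 + 11.7 + 7.5) / 8 = 2.9000%
Σ(R_i − R̄_i)(R_m − R̄_m) = 728.3800  ⇒  Cov = 728.3800 / 8 = 91.0475
Σ(R_m − R̄_m)² = 399.7000  ⇒  Var(R_m) = 399.7000 / 8 = 49.9625
β = Cov / Var(R_m) = 91.0475 / 49.9625 = 1.8223
MRP = 10.2% − 0.8% = 9.40%
E(R) = R_f + β × MRP = 0.8% + 1.8223 × 9.4% = 17.93%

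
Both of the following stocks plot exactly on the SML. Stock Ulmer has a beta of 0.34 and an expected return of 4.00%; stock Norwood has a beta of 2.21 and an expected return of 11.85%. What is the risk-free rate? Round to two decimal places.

Both satisfy E(R) = R_f + β·MRP, so the slope of the SML is
MRP = (11.85% − 4.00%) / (2.21 − 0.34) = 7.85% / 1.87 = 4.1979%
R_f = E(R_Ulmer) − β_Ulmer·MRP = 4.00% − 0.34 × 4.1979% = 2.5727%

2.57%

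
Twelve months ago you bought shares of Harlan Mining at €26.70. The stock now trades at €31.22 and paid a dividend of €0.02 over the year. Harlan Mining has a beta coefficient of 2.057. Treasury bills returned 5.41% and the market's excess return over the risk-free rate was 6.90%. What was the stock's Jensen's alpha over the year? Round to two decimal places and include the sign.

-2.60%

Realised HPR = (P1 + D1 − P0) / P0 = (31.22 + 0.02 − 26.70) / 26.70 = 4.54 / 26.70 = 17.0037%
CAPM required = R_f + β·MRP = 5.41% + 2.057 × 6.90% = 19.60330%
α = realised − required = 17.0037% − 19.60330% = -2.60%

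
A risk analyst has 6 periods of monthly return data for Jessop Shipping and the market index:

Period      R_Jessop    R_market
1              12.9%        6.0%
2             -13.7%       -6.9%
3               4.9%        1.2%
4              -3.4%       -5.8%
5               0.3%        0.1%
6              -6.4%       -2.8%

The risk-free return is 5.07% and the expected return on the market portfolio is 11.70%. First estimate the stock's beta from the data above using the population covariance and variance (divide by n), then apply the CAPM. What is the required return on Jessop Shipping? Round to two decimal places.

Mean R_i = (12.9 − 13.7 + 4.9 − 3.4 + 0.3 − 6.4) / 6 = -0.9000%
Mean R_m = (6.0 − 6.9 + 1.2 − 5.8 + 0.1 − 2.8) / 6 = -1.3667%
Σ(R_i − R̄_i)(R_m − R̄_m) = 208.1000  ⇒  Cov = 208.1000 / 6 = 34.6833
Σ(R_m − R̄_m)² = 115.3333  ⇒  Var(R_m) = 115.3333 / 6 = 19.2222
β = Cov / Var(R_m) = 34.6833 / 19.2222 = 1.8043
MRP = 11.70% − 5.07% = 6.63%
E(R) = R_f + β × MRP = 5.07% + 1.8043 × 6.63% = 17.03%

17.03%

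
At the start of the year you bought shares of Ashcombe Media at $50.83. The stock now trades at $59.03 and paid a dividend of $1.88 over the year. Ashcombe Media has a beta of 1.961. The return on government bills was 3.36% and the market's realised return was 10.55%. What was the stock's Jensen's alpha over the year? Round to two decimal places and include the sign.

Realised HPR = (P1 + D1 − P0) / P0 = (59.03 + 1.88 − 50.83) / 50.83 = 10.08 / 50.83 = 19.8308%
MRP = 10.55% − 3.36% = 7.19%
CAPM required = R_f + β·MRP = 3.36% + 1.961 × 7.19% = 17.45959%
α = realised − required = 19.8308% − 17.45959% = +2.37%

+2.37%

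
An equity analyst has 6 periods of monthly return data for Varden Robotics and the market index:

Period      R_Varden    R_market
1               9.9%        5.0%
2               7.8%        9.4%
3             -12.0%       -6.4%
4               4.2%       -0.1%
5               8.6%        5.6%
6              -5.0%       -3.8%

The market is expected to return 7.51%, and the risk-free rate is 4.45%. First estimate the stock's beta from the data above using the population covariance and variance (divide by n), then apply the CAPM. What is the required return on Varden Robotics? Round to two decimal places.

8.51%

Mean R_i = (9.9 + 7.8 − 12.0 + 4.2 + 8.6 − 5.0) / 6 = 2.2500%
Mean R_m = (5.0 + 9.4 − 6.4 − 0.1 + 5.6 − 3.8) / 6 = 1.6167%
Σ(R_i − R̄_i)(R_m − R̄_m) = 244.5350  ⇒  Cov = 244.5350 / 6 = 40.7558
Σ(R_m − R̄_m)² = 184.4483  ⇒  Var(R_m) = 184.4483 / 6 = 30.7414
β = Cov / Var(R_m) = 40.7558 / 30.7414 = 1.3258
MRP = 7.51% − 4.45% = 3.06%
E(R) = R_f + β × MRP = 4.45% + 1.3258 × 3.06% = 8.51%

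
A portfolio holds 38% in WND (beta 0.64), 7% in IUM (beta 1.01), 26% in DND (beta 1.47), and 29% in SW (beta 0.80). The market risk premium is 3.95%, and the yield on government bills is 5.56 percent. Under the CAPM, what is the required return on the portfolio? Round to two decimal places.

β_P = Σ w_i β_i = 0.38×0.64 + 0.07×1.01 + 0.26×1.47 + 0.29×0.80 = 0.9281
E(R_P) = R_f + β_P × MRP = 5.56% + 0.9281 × 3.95% = 9.23%

9.23%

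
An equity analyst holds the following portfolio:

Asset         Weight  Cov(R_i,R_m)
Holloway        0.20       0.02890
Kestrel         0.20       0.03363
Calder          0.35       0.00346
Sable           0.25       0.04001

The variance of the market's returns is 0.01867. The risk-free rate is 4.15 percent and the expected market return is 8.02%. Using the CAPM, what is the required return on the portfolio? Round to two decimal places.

β_Holloway = 0.02890 / 0.01867 = 1.5479
β_Kestrel = 0.03363 / 0.01867 = 1.8013
β_Calder = 0.00346 / 0.01867 = 0.1853
β_Sable = 0.04001 / 0.01867 = 2.1430
β_P = Σ w_i β_i = 0.20×1.5479 + 0.20×1.8013 + 0.35×0.1853 + 0.25×2.1430 = 1.2704
MRP = 8.02% − 4.15% = 3.87%
E(R_P) = R_f + β_P × MRP = 4.15% + 1.2704 × 3.87% = 9.07%

9.07%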